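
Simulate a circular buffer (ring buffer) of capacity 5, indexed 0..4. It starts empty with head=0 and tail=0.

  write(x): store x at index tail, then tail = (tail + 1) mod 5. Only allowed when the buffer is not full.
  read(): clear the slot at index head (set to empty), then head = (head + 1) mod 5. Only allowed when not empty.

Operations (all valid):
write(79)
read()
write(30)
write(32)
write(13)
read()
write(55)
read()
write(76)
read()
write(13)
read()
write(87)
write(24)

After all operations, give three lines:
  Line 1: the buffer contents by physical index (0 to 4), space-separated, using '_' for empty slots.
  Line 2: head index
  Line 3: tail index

write(79): buf=[79 _ _ _ _], head=0, tail=1, size=1
read(): buf=[_ _ _ _ _], head=1, tail=1, size=0
write(30): buf=[_ 30 _ _ _], head=1, tail=2, size=1
write(32): buf=[_ 30 32 _ _], head=1, tail=3, size=2
write(13): buf=[_ 30 32 13 _], head=1, tail=4, size=3
read(): buf=[_ _ 32 13 _], head=2, tail=4, size=2
write(55): buf=[_ _ 32 13 55], head=2, tail=0, size=3
read(): buf=[_ _ _ 13 55], head=3, tail=0, size=2
write(76): buf=[76 _ _ 13 55], head=3, tail=1, size=3
read(): buf=[76 _ _ _ 55], head=4, tail=1, size=2
write(13): buf=[76 13 _ _ 55], head=4, tail=2, size=3
read(): buf=[76 13 _ _ _], head=0, tail=2, size=2
write(87): buf=[76 13 87 _ _], head=0, tail=3, size=3
write(24): buf=[76 13 87 24 _], head=0, tail=4, size=4

Answer: 76 13 87 24 _
0
4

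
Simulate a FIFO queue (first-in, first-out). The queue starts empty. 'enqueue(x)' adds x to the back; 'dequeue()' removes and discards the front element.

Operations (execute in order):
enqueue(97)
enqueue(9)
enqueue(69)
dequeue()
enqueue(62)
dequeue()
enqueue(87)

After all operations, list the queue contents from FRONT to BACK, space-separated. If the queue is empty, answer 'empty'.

Answer: 69 62 87

Derivation:
enqueue(97): [97]
enqueue(9): [97, 9]
enqueue(69): [97, 9, 69]
dequeue(): [9, 69]
enqueue(62): [9, 69, 62]
dequeue(): [69, 62]
enqueue(87): [69, 62, 87]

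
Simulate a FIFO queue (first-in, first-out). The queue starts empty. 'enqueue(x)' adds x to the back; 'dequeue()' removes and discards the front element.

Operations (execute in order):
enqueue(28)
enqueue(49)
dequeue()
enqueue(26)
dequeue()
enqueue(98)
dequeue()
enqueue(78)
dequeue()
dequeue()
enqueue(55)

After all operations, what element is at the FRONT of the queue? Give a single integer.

Answer: 55

Derivation:
enqueue(28): queue = [28]
enqueue(49): queue = [28, 49]
dequeue(): queue = [49]
enqueue(26): queue = [49, 26]
dequeue(): queue = [26]
enqueue(98): queue = [26, 98]
dequeue(): queue = [98]
enqueue(78): queue = [98, 78]
dequeue(): queue = [78]
dequeue(): queue = []
enqueue(55): queue = [55]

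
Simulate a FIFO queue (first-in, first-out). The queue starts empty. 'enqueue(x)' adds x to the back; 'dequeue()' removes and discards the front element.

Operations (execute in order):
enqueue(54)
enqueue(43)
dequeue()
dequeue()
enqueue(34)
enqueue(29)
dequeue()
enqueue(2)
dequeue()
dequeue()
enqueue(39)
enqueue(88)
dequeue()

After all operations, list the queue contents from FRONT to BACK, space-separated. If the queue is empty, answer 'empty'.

Answer: 88

Derivation:
enqueue(54): [54]
enqueue(43): [54, 43]
dequeue(): [43]
dequeue(): []
enqueue(34): [34]
enqueue(29): [34, 29]
dequeue(): [29]
enqueue(2): [29, 2]
dequeue(): [2]
dequeue(): []
enqueue(39): [39]
enqueue(88): [39, 88]
dequeue(): [88]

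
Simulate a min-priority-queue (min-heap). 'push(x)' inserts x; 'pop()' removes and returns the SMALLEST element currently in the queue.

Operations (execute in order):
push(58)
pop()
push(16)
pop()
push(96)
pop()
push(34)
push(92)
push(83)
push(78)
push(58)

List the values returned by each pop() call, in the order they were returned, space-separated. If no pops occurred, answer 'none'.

Answer: 58 16 96

Derivation:
push(58): heap contents = [58]
pop() → 58: heap contents = []
push(16): heap contents = [16]
pop() → 16: heap contents = []
push(96): heap contents = [96]
pop() → 96: heap contents = []
push(34): heap contents = [34]
push(92): heap contents = [34, 92]
push(83): heap contents = [34, 83, 92]
push(78): heap contents = [34, 78, 83, 92]
push(58): heap contents = [34, 58, 78, 83, 92]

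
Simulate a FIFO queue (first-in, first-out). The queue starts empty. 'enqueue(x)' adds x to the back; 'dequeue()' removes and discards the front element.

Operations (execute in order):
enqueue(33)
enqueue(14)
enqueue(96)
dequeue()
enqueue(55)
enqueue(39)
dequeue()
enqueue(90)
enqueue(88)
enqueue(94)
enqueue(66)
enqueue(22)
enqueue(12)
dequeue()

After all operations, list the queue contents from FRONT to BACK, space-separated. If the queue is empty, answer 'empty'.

Answer: 55 39 90 88 94 66 22 12

Derivation:
enqueue(33): [33]
enqueue(14): [33, 14]
enqueue(96): [33, 14, 96]
dequeue(): [14, 96]
enqueue(55): [14, 96, 55]
enqueue(39): [14, 96, 55, 39]
dequeue(): [96, 55, 39]
enqueue(90): [96, 55, 39, 90]
enqueue(88): [96, 55, 39, 90, 88]
enqueue(94): [96, 55, 39, 90, 88, 94]
enqueue(66): [96, 55, 39, 90, 88, 94, 66]
enqueue(22): [96, 55, 39, 90, 88, 94, 66, 22]
enqueue(12): [96, 55, 39, 90, 88, 94, 66, 22, 12]
dequeue(): [55, 39, 90, 88, 94, 66, 22, 12]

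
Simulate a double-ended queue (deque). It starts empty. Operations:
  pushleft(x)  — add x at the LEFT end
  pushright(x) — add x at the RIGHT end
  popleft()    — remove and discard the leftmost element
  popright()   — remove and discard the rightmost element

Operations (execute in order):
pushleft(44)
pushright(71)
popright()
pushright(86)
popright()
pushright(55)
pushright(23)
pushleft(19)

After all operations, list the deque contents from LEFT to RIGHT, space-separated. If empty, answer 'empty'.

Answer: 19 44 55 23

Derivation:
pushleft(44): [44]
pushright(71): [44, 71]
popright(): [44]
pushright(86): [44, 86]
popright(): [44]
pushright(55): [44, 55]
pushright(23): [44, 55, 23]
pushleft(19): [19, 44, 55, 23]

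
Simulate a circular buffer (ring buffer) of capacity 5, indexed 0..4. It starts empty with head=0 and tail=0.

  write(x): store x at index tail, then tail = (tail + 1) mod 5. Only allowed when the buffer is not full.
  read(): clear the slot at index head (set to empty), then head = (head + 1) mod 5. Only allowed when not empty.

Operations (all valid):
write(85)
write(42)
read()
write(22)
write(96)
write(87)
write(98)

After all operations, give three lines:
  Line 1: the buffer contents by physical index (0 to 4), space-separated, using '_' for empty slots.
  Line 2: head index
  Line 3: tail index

write(85): buf=[85 _ _ _ _], head=0, tail=1, size=1
write(42): buf=[85 42 _ _ _], head=0, tail=2, size=2
read(): buf=[_ 42 _ _ _], head=1, tail=2, size=1
write(22): buf=[_ 42 22 _ _], head=1, tail=3, size=2
write(96): buf=[_ 42 22 96 _], head=1, tail=4, size=3
write(87): buf=[_ 42 22 96 87], head=1, tail=0, size=4
write(98): buf=[98 42 22 96 87], head=1, tail=1, size=5

Answer: 98 42 22 96 87
1
1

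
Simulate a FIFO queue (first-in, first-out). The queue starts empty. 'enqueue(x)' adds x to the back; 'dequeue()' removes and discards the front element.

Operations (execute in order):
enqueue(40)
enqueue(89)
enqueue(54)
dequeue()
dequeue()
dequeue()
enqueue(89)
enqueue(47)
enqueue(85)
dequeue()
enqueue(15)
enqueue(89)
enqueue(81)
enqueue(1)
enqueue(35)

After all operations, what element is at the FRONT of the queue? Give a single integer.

enqueue(40): queue = [40]
enqueue(89): queue = [40, 89]
enqueue(54): queue = [40, 89, 54]
dequeue(): queue = [89, 54]
dequeue(): queue = [54]
dequeue(): queue = []
enqueue(89): queue = [89]
enqueue(47): queue = [89, 47]
enqueue(85): queue = [89, 47, 85]
dequeue(): queue = [47, 85]
enqueue(15): queue = [47, 85, 15]
enqueue(89): queue = [47, 85, 15, 89]
enqueue(81): queue = [47, 85, 15, 89, 81]
enqueue(1): queue = [47, 85, 15, 89, 81, 1]
enqueue(35): queue = [47, 85, 15, 89, 81, 1, 35]

Answer: 47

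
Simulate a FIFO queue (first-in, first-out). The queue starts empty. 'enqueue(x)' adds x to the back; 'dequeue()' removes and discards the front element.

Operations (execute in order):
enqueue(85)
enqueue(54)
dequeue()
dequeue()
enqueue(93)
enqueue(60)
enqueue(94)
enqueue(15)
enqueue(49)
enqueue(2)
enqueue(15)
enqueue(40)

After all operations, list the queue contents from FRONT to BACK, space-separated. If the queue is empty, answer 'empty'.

Answer: 93 60 94 15 49 2 15 40

Derivation:
enqueue(85): [85]
enqueue(54): [85, 54]
dequeue(): [54]
dequeue(): []
enqueue(93): [93]
enqueue(60): [93, 60]
enqueue(94): [93, 60, 94]
enqueue(15): [93, 60, 94, 15]
enqueue(49): [93, 60, 94, 15, 49]
enqueue(2): [93, 60, 94, 15, 49, 2]
enqueue(15): [93, 60, 94, 15, 49, 2, 15]
enqueue(40): [93, 60, 94, 15, 49, 2, 15, 40]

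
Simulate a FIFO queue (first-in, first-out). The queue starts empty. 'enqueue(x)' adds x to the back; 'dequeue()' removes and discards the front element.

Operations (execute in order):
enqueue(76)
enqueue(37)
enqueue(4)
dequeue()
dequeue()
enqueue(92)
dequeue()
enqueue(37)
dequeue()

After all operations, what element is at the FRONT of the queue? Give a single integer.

Answer: 37

Derivation:
enqueue(76): queue = [76]
enqueue(37): queue = [76, 37]
enqueue(4): queue = [76, 37, 4]
dequeue(): queue = [37, 4]
dequeue(): queue = [4]
enqueue(92): queue = [4, 92]
dequeue(): queue = [92]
enqueue(37): queue = [92, 37]
dequeue(): queue = [37]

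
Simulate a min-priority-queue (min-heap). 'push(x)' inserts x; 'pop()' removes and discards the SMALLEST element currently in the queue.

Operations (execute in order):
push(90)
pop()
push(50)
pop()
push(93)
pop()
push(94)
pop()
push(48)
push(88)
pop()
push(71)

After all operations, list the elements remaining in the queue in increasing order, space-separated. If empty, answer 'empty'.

push(90): heap contents = [90]
pop() → 90: heap contents = []
push(50): heap contents = [50]
pop() → 50: heap contents = []
push(93): heap contents = [93]
pop() → 93: heap contents = []
push(94): heap contents = [94]
pop() → 94: heap contents = []
push(48): heap contents = [48]
push(88): heap contents = [48, 88]
pop() → 48: heap contents = [88]
push(71): heap contents = [71, 88]

Answer: 71 88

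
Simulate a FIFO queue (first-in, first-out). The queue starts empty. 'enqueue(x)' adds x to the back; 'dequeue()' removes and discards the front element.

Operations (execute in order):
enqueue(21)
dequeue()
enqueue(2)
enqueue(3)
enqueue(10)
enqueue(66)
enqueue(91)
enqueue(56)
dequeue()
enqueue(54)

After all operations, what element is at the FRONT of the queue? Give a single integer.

Answer: 3

Derivation:
enqueue(21): queue = [21]
dequeue(): queue = []
enqueue(2): queue = [2]
enqueue(3): queue = [2, 3]
enqueue(10): queue = [2, 3, 10]
enqueue(66): queue = [2, 3, 10, 66]
enqueue(91): queue = [2, 3, 10, 66, 91]
enqueue(56): queue = [2, 3, 10, 66, 91, 56]
dequeue(): queue = [3, 10, 66, 91, 56]
enqueue(54): queue = [3, 10, 66, 91, 56, 54]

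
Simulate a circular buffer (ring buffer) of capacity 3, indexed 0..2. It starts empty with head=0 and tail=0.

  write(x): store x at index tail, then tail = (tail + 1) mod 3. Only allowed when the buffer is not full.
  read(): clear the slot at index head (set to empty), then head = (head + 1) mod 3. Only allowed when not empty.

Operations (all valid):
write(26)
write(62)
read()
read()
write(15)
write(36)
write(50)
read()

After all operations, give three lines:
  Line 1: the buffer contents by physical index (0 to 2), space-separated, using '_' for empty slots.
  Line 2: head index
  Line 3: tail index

write(26): buf=[26 _ _], head=0, tail=1, size=1
write(62): buf=[26 62 _], head=0, tail=2, size=2
read(): buf=[_ 62 _], head=1, tail=2, size=1
read(): buf=[_ _ _], head=2, tail=2, size=0
write(15): buf=[_ _ 15], head=2, tail=0, size=1
write(36): buf=[36 _ 15], head=2, tail=1, size=2
write(50): buf=[36 50 15], head=2, tail=2, size=3
read(): buf=[36 50 _], head=0, tail=2, size=2

Answer: 36 50 _
0
2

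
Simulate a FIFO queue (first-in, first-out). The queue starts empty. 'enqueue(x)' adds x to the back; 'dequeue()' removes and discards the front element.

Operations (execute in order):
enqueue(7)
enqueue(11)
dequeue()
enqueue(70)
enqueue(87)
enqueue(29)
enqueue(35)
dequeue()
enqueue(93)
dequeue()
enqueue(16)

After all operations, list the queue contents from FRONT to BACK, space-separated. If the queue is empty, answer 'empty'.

enqueue(7): [7]
enqueue(11): [7, 11]
dequeue(): [11]
enqueue(70): [11, 70]
enqueue(87): [11, 70, 87]
enqueue(29): [11, 70, 87, 29]
enqueue(35): [11, 70, 87, 29, 35]
dequeue(): [70, 87, 29, 35]
enqueue(93): [70, 87, 29, 35, 93]
dequeue(): [87, 29, 35, 93]
enqueue(16): [87, 29, 35, 93, 16]

Answer: 87 29 35 93 16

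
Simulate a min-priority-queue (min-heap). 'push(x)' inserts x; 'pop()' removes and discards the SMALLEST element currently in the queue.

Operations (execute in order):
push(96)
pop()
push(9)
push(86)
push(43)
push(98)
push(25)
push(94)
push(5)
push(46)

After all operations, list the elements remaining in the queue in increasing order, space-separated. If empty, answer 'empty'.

Answer: 5 9 25 43 46 86 94 98

Derivation:
push(96): heap contents = [96]
pop() → 96: heap contents = []
push(9): heap contents = [9]
push(86): heap contents = [9, 86]
push(43): heap contents = [9, 43, 86]
push(98): heap contents = [9, 43, 86, 98]
push(25): heap contents = [9, 25, 43, 86, 98]
push(94): heap contents = [9, 25, 43, 86, 94, 98]
push(5): heap contents = [5, 9, 25, 43, 86, 94, 98]
push(46): heap contents = [5, 9, 25, 43, 46, 86, 94, 98]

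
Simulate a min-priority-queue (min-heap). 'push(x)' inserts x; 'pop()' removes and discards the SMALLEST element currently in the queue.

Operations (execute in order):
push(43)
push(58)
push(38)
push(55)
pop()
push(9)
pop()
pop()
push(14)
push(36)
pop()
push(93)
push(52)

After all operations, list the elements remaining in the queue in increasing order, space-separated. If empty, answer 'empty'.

push(43): heap contents = [43]
push(58): heap contents = [43, 58]
push(38): heap contents = [38, 43, 58]
push(55): heap contents = [38, 43, 55, 58]
pop() → 38: heap contents = [43, 55, 58]
push(9): heap contents = [9, 43, 55, 58]
pop() → 9: heap contents = [43, 55, 58]
pop() → 43: heap contents = [55, 58]
push(14): heap contents = [14, 55, 58]
push(36): heap contents = [14, 36, 55, 58]
pop() → 14: heap contents = [36, 55, 58]
push(93): heap contents = [36, 55, 58, 93]
push(52): heap contents = [36, 52, 55, 58, 93]

Answer: 36 52 55 58 93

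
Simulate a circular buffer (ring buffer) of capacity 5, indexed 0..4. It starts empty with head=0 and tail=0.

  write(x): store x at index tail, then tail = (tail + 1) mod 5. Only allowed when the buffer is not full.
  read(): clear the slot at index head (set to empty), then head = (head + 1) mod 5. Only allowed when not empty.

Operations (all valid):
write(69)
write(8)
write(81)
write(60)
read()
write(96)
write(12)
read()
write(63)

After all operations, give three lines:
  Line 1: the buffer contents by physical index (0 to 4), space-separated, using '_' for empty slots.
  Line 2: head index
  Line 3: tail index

write(69): buf=[69 _ _ _ _], head=0, tail=1, size=1
write(8): buf=[69 8 _ _ _], head=0, tail=2, size=2
write(81): buf=[69 8 81 _ _], head=0, tail=3, size=3
write(60): buf=[69 8 81 60 _], head=0, tail=4, size=4
read(): buf=[_ 8 81 60 _], head=1, tail=4, size=3
write(96): buf=[_ 8 81 60 96], head=1, tail=0, size=4
write(12): buf=[12 8 81 60 96], head=1, tail=1, size=5
read(): buf=[12 _ 81 60 96], head=2, tail=1, size=4
write(63): buf=[12 63 81 60 96], head=2, tail=2, size=5

Answer: 12 63 81 60 96
2
2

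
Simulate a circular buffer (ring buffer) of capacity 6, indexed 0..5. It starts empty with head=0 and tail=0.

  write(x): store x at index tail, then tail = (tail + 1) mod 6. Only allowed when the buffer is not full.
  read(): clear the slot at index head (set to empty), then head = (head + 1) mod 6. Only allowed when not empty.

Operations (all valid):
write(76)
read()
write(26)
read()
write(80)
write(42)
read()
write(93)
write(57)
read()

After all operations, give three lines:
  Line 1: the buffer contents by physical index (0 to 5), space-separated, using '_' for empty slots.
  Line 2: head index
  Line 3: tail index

write(76): buf=[76 _ _ _ _ _], head=0, tail=1, size=1
read(): buf=[_ _ _ _ _ _], head=1, tail=1, size=0
write(26): buf=[_ 26 _ _ _ _], head=1, tail=2, size=1
read(): buf=[_ _ _ _ _ _], head=2, tail=2, size=0
write(80): buf=[_ _ 80 _ _ _], head=2, tail=3, size=1
write(42): buf=[_ _ 80 42 _ _], head=2, tail=4, size=2
read(): buf=[_ _ _ 42 _ _], head=3, tail=4, size=1
write(93): buf=[_ _ _ 42 93 _], head=3, tail=5, size=2
write(57): buf=[_ _ _ 42 93 57], head=3, tail=0, size=3
read(): buf=[_ _ _ _ 93 57], head=4, tail=0, size=2

Answer: _ _ _ _ 93 57
4
0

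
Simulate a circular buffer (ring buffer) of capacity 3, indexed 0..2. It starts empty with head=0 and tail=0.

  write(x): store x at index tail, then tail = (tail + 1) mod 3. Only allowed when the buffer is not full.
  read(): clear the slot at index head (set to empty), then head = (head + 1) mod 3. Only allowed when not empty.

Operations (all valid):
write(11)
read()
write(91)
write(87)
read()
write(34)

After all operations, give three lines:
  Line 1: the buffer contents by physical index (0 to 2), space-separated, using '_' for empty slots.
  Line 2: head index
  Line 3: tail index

Answer: 34 _ 87
2
1

Derivation:
write(11): buf=[11 _ _], head=0, tail=1, size=1
read(): buf=[_ _ _], head=1, tail=1, size=0
write(91): buf=[_ 91 _], head=1, tail=2, size=1
write(87): buf=[_ 91 87], head=1, tail=0, size=2
read(): buf=[_ _ 87], head=2, tail=0, size=1
write(34): buf=[34 _ 87], head=2, tail=1, size=2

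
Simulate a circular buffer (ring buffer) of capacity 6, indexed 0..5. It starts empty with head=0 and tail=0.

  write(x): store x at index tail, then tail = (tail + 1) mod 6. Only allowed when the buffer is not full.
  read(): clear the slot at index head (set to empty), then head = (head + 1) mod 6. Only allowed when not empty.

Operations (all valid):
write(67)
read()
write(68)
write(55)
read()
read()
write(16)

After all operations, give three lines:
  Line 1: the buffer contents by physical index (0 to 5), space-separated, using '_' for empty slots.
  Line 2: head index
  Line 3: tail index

Answer: _ _ _ 16 _ _
3
4

Derivation:
write(67): buf=[67 _ _ _ _ _], head=0, tail=1, size=1
read(): buf=[_ _ _ _ _ _], head=1, tail=1, size=0
write(68): buf=[_ 68 _ _ _ _], head=1, tail=2, size=1
write(55): buf=[_ 68 55 _ _ _], head=1, tail=3, size=2
read(): buf=[_ _ 55 _ _ _], head=2, tail=3, size=1
read(): buf=[_ _ _ _ _ _], head=3, tail=3, size=0
write(16): buf=[_ _ _ 16 _ _], head=3, tail=4, size=1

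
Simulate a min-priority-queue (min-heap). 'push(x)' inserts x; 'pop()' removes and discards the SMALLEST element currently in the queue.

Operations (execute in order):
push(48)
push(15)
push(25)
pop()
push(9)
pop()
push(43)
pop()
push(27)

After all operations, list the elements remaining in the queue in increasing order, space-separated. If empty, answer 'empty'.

Answer: 27 43 48

Derivation:
push(48): heap contents = [48]
push(15): heap contents = [15, 48]
push(25): heap contents = [15, 25, 48]
pop() → 15: heap contents = [25, 48]
push(9): heap contents = [9, 25, 48]
pop() → 9: heap contents = [25, 48]
push(43): heap contents = [25, 43, 48]
pop() → 25: heap contents = [43, 48]
push(27): heap contents = [27, 43, 48]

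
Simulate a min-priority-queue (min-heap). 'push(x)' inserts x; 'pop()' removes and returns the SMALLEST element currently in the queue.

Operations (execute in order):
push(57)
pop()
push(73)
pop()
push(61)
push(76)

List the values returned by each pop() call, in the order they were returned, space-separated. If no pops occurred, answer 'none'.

Answer: 57 73

Derivation:
push(57): heap contents = [57]
pop() → 57: heap contents = []
push(73): heap contents = [73]
pop() → 73: heap contents = []
push(61): heap contents = [61]
push(76): heap contents = [61, 76]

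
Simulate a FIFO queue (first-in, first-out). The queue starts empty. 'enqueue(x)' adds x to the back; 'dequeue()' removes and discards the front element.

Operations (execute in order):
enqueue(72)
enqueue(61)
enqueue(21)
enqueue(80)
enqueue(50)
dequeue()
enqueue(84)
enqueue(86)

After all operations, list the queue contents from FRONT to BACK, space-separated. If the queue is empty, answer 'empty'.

enqueue(72): [72]
enqueue(61): [72, 61]
enqueue(21): [72, 61, 21]
enqueue(80): [72, 61, 21, 80]
enqueue(50): [72, 61, 21, 80, 50]
dequeue(): [61, 21, 80, 50]
enqueue(84): [61, 21, 80, 50, 84]
enqueue(86): [61, 21, 80, 50, 84, 86]

Answer: 61 21 80 50 84 86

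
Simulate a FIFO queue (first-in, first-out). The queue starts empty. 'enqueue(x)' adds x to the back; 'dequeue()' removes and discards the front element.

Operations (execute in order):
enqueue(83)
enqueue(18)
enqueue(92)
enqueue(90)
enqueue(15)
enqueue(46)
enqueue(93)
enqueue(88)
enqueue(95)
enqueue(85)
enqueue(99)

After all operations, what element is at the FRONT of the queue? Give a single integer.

enqueue(83): queue = [83]
enqueue(18): queue = [83, 18]
enqueue(92): queue = [83, 18, 92]
enqueue(90): queue = [83, 18, 92, 90]
enqueue(15): queue = [83, 18, 92, 90, 15]
enqueue(46): queue = [83, 18, 92, 90, 15, 46]
enqueue(93): queue = [83, 18, 92, 90, 15, 46, 93]
enqueue(88): queue = [83, 18, 92, 90, 15, 46, 93, 88]
enqueue(95): queue = [83, 18, 92, 90, 15, 46, 93, 88, 95]
enqueue(85): queue = [83, 18, 92, 90, 15, 46, 93, 88, 95, 85]
enqueue(99): queue = [83, 18, 92, 90, 15, 46, 93, 88, 95, 85, 99]

Answer: 83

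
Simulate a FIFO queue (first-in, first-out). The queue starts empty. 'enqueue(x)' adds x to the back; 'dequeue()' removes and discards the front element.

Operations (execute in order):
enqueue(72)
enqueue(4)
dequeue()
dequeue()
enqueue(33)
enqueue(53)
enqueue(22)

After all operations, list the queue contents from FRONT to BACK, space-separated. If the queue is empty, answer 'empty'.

enqueue(72): [72]
enqueue(4): [72, 4]
dequeue(): [4]
dequeue(): []
enqueue(33): [33]
enqueue(53): [33, 53]
enqueue(22): [33, 53, 22]

Answer: 33 53 22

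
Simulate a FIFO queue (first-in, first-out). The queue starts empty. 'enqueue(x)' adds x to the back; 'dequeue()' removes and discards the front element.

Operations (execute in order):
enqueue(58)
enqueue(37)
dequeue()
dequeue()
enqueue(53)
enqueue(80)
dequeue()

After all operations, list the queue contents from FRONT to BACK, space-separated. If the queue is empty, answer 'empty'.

Answer: 80

Derivation:
enqueue(58): [58]
enqueue(37): [58, 37]
dequeue(): [37]
dequeue(): []
enqueue(53): [53]
enqueue(80): [53, 80]
dequeue(): [80]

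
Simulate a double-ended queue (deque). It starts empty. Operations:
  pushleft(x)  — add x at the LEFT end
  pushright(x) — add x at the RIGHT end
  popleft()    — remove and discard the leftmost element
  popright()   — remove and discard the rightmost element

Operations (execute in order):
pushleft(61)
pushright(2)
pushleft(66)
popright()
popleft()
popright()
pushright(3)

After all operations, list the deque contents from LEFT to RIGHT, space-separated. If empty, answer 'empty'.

pushleft(61): [61]
pushright(2): [61, 2]
pushleft(66): [66, 61, 2]
popright(): [66, 61]
popleft(): [61]
popright(): []
pushright(3): [3]

Answer: 3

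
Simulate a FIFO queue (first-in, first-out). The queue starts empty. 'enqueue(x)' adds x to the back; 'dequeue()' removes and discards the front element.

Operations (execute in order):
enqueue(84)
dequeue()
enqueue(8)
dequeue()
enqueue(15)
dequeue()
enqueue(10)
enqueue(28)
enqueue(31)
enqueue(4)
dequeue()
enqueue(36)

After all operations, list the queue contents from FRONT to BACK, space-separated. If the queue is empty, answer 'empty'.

Answer: 28 31 4 36

Derivation:
enqueue(84): [84]
dequeue(): []
enqueue(8): [8]
dequeue(): []
enqueue(15): [15]
dequeue(): []
enqueue(10): [10]
enqueue(28): [10, 28]
enqueue(31): [10, 28, 31]
enqueue(4): [10, 28, 31, 4]
dequeue(): [28, 31, 4]
enqueue(36): [28, 31, 4, 36]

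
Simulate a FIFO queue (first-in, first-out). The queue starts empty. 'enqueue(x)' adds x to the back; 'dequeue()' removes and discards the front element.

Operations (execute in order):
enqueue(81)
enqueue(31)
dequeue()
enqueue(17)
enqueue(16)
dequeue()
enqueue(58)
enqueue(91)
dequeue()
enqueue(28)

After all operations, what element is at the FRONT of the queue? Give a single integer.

Answer: 16

Derivation:
enqueue(81): queue = [81]
enqueue(31): queue = [81, 31]
dequeue(): queue = [31]
enqueue(17): queue = [31, 17]
enqueue(16): queue = [31, 17, 16]
dequeue(): queue = [17, 16]
enqueue(58): queue = [17, 16, 58]
enqueue(91): queue = [17, 16, 58, 91]
dequeue(): queue = [16, 58, 91]
enqueue(28): queue = [16, 58, 91, 28]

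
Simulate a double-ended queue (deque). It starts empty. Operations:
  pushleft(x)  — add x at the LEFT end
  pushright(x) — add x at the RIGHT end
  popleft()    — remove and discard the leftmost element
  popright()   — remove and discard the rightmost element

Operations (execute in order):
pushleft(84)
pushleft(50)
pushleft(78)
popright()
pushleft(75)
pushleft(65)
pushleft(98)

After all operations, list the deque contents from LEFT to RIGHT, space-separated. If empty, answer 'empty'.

Answer: 98 65 75 78 50

Derivation:
pushleft(84): [84]
pushleft(50): [50, 84]
pushleft(78): [78, 50, 84]
popright(): [78, 50]
pushleft(75): [75, 78, 50]
pushleft(65): [65, 75, 78, 50]
pushleft(98): [98, 65, 75, 78, 50]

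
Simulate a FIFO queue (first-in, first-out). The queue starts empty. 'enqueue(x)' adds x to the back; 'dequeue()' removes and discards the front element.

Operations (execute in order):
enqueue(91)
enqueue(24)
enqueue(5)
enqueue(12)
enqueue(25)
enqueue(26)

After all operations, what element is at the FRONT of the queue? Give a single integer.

enqueue(91): queue = [91]
enqueue(24): queue = [91, 24]
enqueue(5): queue = [91, 24, 5]
enqueue(12): queue = [91, 24, 5, 12]
enqueue(25): queue = [91, 24, 5, 12, 25]
enqueue(26): queue = [91, 24, 5, 12, 25, 26]

Answer: 91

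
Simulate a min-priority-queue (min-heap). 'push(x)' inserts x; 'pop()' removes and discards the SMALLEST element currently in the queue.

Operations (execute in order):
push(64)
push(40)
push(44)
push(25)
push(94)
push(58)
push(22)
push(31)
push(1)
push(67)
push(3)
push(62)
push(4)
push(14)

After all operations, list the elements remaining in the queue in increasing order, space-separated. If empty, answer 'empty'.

Answer: 1 3 4 14 22 25 31 40 44 58 62 64 67 94

Derivation:
push(64): heap contents = [64]
push(40): heap contents = [40, 64]
push(44): heap contents = [40, 44, 64]
push(25): heap contents = [25, 40, 44, 64]
push(94): heap contents = [25, 40, 44, 64, 94]
push(58): heap contents = [25, 40, 44, 58, 64, 94]
push(22): heap contents = [22, 25, 40, 44, 58, 64, 94]
push(31): heap contents = [22, 25, 31, 40, 44, 58, 64, 94]
push(1): heap contents = [1, 22, 25, 31, 40, 44, 58, 64, 94]
push(67): heap contents = [1, 22, 25, 31, 40, 44, 58, 64, 67, 94]
push(3): heap contents = [1, 3, 22, 25, 31, 40, 44, 58, 64, 67, 94]
push(62): heap contents = [1, 3, 22, 25, 31, 40, 44, 58, 62, 64, 67, 94]
push(4): heap contents = [1, 3, 4, 22, 25, 31, 40, 44, 58, 62, 64, 67, 94]
push(14): heap contents = [1, 3, 4, 14, 22, 25, 31, 40, 44, 58, 62, 64, 67, 94]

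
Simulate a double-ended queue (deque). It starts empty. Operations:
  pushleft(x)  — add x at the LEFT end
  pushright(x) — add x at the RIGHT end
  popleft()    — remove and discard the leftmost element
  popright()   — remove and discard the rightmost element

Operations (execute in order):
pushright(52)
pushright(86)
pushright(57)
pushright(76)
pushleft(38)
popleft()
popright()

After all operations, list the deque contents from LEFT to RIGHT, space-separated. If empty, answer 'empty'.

pushright(52): [52]
pushright(86): [52, 86]
pushright(57): [52, 86, 57]
pushright(76): [52, 86, 57, 76]
pushleft(38): [38, 52, 86, 57, 76]
popleft(): [52, 86, 57, 76]
popright(): [52, 86, 57]

Answer: 52 86 57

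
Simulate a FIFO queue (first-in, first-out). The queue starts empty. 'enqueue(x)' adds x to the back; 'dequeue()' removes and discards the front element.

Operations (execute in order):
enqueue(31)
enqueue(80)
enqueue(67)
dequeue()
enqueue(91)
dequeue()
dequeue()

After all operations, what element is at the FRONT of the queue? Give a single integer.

enqueue(31): queue = [31]
enqueue(80): queue = [31, 80]
enqueue(67): queue = [31, 80, 67]
dequeue(): queue = [80, 67]
enqueue(91): queue = [80, 67, 91]
dequeue(): queue = [67, 91]
dequeue(): queue = [91]

Answer: 91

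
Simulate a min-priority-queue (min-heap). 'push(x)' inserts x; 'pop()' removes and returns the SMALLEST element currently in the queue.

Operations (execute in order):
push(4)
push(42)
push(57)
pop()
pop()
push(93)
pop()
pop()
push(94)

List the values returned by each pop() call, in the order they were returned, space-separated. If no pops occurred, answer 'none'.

Answer: 4 42 57 93

Derivation:
push(4): heap contents = [4]
push(42): heap contents = [4, 42]
push(57): heap contents = [4, 42, 57]
pop() → 4: heap contents = [42, 57]
pop() → 42: heap contents = [57]
push(93): heap contents = [57, 93]
pop() → 57: heap contents = [93]
pop() → 93: heap contents = []
push(94): heap contents = [94]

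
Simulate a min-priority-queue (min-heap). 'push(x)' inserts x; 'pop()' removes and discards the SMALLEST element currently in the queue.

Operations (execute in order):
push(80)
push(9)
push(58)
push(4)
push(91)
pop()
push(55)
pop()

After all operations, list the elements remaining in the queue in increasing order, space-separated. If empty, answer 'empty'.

push(80): heap contents = [80]
push(9): heap contents = [9, 80]
push(58): heap contents = [9, 58, 80]
push(4): heap contents = [4, 9, 58, 80]
push(91): heap contents = [4, 9, 58, 80, 91]
pop() → 4: heap contents = [9, 58, 80, 91]
push(55): heap contents = [9, 55, 58, 80, 91]
pop() → 9: heap contents = [55, 58, 80, 91]

Answer: 55 58 80 91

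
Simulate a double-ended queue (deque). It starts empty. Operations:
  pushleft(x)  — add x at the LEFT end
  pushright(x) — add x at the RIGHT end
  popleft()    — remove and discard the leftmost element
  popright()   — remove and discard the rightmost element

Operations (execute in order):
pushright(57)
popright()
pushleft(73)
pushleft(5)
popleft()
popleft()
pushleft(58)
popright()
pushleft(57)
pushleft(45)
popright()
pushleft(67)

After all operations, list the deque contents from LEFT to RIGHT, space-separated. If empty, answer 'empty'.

pushright(57): [57]
popright(): []
pushleft(73): [73]
pushleft(5): [5, 73]
popleft(): [73]
popleft(): []
pushleft(58): [58]
popright(): []
pushleft(57): [57]
pushleft(45): [45, 57]
popright(): [45]
pushleft(67): [67, 45]

Answer: 67 45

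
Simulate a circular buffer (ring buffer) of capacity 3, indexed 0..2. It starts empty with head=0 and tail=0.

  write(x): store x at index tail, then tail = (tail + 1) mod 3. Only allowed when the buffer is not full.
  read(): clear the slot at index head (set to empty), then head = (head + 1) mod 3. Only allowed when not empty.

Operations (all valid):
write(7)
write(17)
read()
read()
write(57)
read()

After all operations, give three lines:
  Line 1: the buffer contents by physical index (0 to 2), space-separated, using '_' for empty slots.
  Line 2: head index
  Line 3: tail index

write(7): buf=[7 _ _], head=0, tail=1, size=1
write(17): buf=[7 17 _], head=0, tail=2, size=2
read(): buf=[_ 17 _], head=1, tail=2, size=1
read(): buf=[_ _ _], head=2, tail=2, size=0
write(57): buf=[_ _ 57], head=2, tail=0, size=1
read(): buf=[_ _ _], head=0, tail=0, size=0

Answer: _ _ _
0
0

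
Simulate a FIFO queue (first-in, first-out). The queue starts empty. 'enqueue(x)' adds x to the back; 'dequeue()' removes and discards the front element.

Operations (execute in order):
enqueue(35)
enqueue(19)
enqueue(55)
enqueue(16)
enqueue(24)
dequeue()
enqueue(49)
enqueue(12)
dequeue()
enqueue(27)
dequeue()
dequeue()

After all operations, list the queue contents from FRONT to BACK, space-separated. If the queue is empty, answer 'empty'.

Answer: 24 49 12 27

Derivation:
enqueue(35): [35]
enqueue(19): [35, 19]
enqueue(55): [35, 19, 55]
enqueue(16): [35, 19, 55, 16]
enqueue(24): [35, 19, 55, 16, 24]
dequeue(): [19, 55, 16, 24]
enqueue(49): [19, 55, 16, 24, 49]
enqueue(12): [19, 55, 16, 24, 49, 12]
dequeue(): [55, 16, 24, 49, 12]
enqueue(27): [55, 16, 24, 49, 12, 27]
dequeue(): [16, 24, 49, 12, 27]
dequeue(): [24, 49, 12, 27]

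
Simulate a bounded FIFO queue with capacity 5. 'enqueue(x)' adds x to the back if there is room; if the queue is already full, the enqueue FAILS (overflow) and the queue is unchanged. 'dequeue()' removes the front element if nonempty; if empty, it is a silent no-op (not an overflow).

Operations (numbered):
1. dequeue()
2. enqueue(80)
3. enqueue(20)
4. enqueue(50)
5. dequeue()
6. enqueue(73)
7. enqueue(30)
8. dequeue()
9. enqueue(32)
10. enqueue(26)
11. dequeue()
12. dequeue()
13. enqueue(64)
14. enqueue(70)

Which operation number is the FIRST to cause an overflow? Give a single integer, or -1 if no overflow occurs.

1. dequeue(): empty, no-op, size=0
2. enqueue(80): size=1
3. enqueue(20): size=2
4. enqueue(50): size=3
5. dequeue(): size=2
6. enqueue(73): size=3
7. enqueue(30): size=4
8. dequeue(): size=3
9. enqueue(32): size=4
10. enqueue(26): size=5
11. dequeue(): size=4
12. dequeue(): size=3
13. enqueue(64): size=4
14. enqueue(70): size=5

Answer: -1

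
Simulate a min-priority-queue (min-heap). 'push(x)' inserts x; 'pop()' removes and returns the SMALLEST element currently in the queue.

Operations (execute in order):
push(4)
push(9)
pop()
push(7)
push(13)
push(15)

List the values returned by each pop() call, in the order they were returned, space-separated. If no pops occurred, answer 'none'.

push(4): heap contents = [4]
push(9): heap contents = [4, 9]
pop() → 4: heap contents = [9]
push(7): heap contents = [7, 9]
push(13): heap contents = [7, 9, 13]
push(15): heap contents = [7, 9, 13, 15]

Answer: 4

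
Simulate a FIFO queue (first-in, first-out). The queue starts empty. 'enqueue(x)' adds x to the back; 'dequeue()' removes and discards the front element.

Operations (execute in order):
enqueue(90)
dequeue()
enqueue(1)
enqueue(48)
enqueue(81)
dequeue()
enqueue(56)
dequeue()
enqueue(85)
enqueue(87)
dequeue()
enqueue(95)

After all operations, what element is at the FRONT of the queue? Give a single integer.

Answer: 56

Derivation:
enqueue(90): queue = [90]
dequeue(): queue = []
enqueue(1): queue = [1]
enqueue(48): queue = [1, 48]
enqueue(81): queue = [1, 48, 81]
dequeue(): queue = [48, 81]
enqueue(56): queue = [48, 81, 56]
dequeue(): queue = [81, 56]
enqueue(85): queue = [81, 56, 85]
enqueue(87): queue = [81, 56, 85, 87]
dequeue(): queue = [56, 85, 87]
enqueue(95): queue = [56, 85, 87, 95]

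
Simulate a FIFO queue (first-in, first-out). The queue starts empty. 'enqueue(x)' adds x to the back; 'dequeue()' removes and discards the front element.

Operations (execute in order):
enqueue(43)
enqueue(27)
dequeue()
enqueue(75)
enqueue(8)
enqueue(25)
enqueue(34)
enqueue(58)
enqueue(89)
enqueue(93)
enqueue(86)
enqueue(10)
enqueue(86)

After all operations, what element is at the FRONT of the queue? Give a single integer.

Answer: 27

Derivation:
enqueue(43): queue = [43]
enqueue(27): queue = [43, 27]
dequeue(): queue = [27]
enqueue(75): queue = [27, 75]
enqueue(8): queue = [27, 75, 8]
enqueue(25): queue = [27, 75, 8, 25]
enqueue(34): queue = [27, 75, 8, 25, 34]
enqueue(58): queue = [27, 75, 8, 25, 34, 58]
enqueue(89): queue = [27, 75, 8, 25, 34, 58, 89]
enqueue(93): queue = [27, 75, 8, 25, 34, 58, 89, 93]
enqueue(86): queue = [27, 75, 8, 25, 34, 58, 89, 93, 86]
enqueue(10): queue = [27, 75, 8, 25, 34, 58, 89, 93, 86, 10]
enqueue(86): queue = [27, 75, 8, 25, 34, 58, 89, 93, 86, 10, 86]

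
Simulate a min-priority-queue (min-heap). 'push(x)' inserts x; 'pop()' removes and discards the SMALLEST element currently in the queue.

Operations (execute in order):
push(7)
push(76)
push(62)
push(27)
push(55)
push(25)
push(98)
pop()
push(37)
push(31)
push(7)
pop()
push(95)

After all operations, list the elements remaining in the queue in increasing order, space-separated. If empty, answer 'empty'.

Answer: 25 27 31 37 55 62 76 95 98

Derivation:
push(7): heap contents = [7]
push(76): heap contents = [7, 76]
push(62): heap contents = [7, 62, 76]
push(27): heap contents = [7, 27, 62, 76]
push(55): heap contents = [7, 27, 55, 62, 76]
push(25): heap contents = [7, 25, 27, 55, 62, 76]
push(98): heap contents = [7, 25, 27, 55, 62, 76, 98]
pop() → 7: heap contents = [25, 27, 55, 62, 76, 98]
push(37): heap contents = [25, 27, 37, 55, 62, 76, 98]
push(31): heap contents = [25, 27, 31, 37, 55, 62, 76, 98]
push(7): heap contents = [7, 25, 27, 31, 37, 55, 62, 76, 98]
pop() → 7: heap contents = [25, 27, 31, 37, 55, 62, 76, 98]
push(95): heap contents = [25, 27, 31, 37, 55, 62, 76, 95, 98]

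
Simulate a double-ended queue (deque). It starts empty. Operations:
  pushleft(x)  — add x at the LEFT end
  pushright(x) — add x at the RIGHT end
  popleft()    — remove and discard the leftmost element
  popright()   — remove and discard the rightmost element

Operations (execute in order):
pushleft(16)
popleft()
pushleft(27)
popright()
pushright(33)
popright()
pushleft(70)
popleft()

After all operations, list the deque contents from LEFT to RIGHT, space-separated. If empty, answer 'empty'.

pushleft(16): [16]
popleft(): []
pushleft(27): [27]
popright(): []
pushright(33): [33]
popright(): []
pushleft(70): [70]
popleft(): []

Answer: empty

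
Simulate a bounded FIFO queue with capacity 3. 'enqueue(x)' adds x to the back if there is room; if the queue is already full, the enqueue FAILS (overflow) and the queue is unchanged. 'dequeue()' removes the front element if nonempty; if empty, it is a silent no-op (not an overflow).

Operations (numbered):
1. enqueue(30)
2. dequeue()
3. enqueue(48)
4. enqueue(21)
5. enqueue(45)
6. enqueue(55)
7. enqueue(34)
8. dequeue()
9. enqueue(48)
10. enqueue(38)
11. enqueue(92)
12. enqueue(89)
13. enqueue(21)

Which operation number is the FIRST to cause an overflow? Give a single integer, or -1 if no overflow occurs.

Answer: 6

Derivation:
1. enqueue(30): size=1
2. dequeue(): size=0
3. enqueue(48): size=1
4. enqueue(21): size=2
5. enqueue(45): size=3
6. enqueue(55): size=3=cap → OVERFLOW (fail)
7. enqueue(34): size=3=cap → OVERFLOW (fail)
8. dequeue(): size=2
9. enqueue(48): size=3
10. enqueue(38): size=3=cap → OVERFLOW (fail)
11. enqueue(92): size=3=cap → OVERFLOW (fail)
12. enqueue(89): size=3=cap → OVERFLOW (fail)
13. enqueue(21): size=3=cap → OVERFLOW (fail)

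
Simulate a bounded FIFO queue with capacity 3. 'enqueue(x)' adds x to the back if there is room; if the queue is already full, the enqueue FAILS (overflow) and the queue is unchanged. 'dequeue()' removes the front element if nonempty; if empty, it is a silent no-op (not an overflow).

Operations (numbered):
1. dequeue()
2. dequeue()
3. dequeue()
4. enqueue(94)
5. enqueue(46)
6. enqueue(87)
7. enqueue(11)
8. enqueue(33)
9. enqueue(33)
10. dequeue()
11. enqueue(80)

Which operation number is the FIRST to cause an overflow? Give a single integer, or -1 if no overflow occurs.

1. dequeue(): empty, no-op, size=0
2. dequeue(): empty, no-op, size=0
3. dequeue(): empty, no-op, size=0
4. enqueue(94): size=1
5. enqueue(46): size=2
6. enqueue(87): size=3
7. enqueue(11): size=3=cap → OVERFLOW (fail)
8. enqueue(33): size=3=cap → OVERFLOW (fail)
9. enqueue(33): size=3=cap → OVERFLOW (fail)
10. dequeue(): size=2
11. enqueue(80): size=3

Answer: 7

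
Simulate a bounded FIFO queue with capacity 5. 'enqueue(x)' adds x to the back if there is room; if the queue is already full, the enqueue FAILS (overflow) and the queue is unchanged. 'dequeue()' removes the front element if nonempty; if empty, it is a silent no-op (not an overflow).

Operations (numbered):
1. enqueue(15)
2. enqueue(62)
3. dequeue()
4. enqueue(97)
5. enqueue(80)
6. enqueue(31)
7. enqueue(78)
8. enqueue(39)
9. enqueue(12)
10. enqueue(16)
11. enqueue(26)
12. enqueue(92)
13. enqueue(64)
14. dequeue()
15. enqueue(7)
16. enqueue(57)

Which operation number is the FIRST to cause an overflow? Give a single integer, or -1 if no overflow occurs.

Answer: 8

Derivation:
1. enqueue(15): size=1
2. enqueue(62): size=2
3. dequeue(): size=1
4. enqueue(97): size=2
5. enqueue(80): size=3
6. enqueue(31): size=4
7. enqueue(78): size=5
8. enqueue(39): size=5=cap → OVERFLOW (fail)
9. enqueue(12): size=5=cap → OVERFLOW (fail)
10. enqueue(16): size=5=cap → OVERFLOW (fail)
11. enqueue(26): size=5=cap → OVERFLOW (fail)
12. enqueue(92): size=5=cap → OVERFLOW (fail)
13. enqueue(64): size=5=cap → OVERFLOW (fail)
14. dequeue(): size=4
15. enqueue(7): size=5
16. enqueue(57): size=5=cap → OVERFLOW (fail)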